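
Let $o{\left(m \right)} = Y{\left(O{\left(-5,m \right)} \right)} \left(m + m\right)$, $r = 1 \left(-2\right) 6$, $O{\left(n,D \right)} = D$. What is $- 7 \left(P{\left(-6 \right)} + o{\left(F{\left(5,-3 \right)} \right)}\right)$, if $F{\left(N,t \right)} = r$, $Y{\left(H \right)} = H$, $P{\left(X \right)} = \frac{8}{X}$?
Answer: $- \frac{6020}{3} \approx -2006.7$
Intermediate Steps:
$r = -12$ ($r = \left(-2\right) 6 = -12$)
$F{\left(N,t \right)} = -12$
$o{\left(m \right)} = 2 m^{2}$ ($o{\left(m \right)} = m \left(m + m\right) = m 2 m = 2 m^{2}$)
$- 7 \left(P{\left(-6 \right)} + o{\left(F{\left(5,-3 \right)} \right)}\right) = - 7 \left(\frac{8}{-6} + 2 \left(-12\right)^{2}\right) = - 7 \left(8 \left(- \frac{1}{6}\right) + 2 \cdot 144\right) = - 7 \left(- \frac{4}{3} + 288\right) = \left(-7\right) \frac{860}{3} = - \frac{6020}{3}$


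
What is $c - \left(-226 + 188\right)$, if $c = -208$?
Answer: $-170$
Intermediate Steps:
$c - \left(-226 + 188\right) = -208 - \left(-226 + 188\right) = -208 - -38 = -208 + 38 = -170$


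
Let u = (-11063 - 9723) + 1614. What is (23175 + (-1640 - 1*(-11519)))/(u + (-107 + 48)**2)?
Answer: -33054/15691 ≈ -2.1066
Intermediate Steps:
u = -19172 (u = -20786 + 1614 = -19172)
(23175 + (-1640 - 1*(-11519)))/(u + (-107 + 48)**2) = (23175 + (-1640 - 1*(-11519)))/(-19172 + (-107 + 48)**2) = (23175 + (-1640 + 11519))/(-19172 + (-59)**2) = (23175 + 9879)/(-19172 + 3481) = 33054/(-15691) = 33054*(-1/15691) = -33054/15691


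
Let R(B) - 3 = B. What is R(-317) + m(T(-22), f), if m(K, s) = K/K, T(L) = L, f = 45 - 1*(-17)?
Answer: -313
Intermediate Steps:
R(B) = 3 + B
f = 62 (f = 45 + 17 = 62)
m(K, s) = 1
R(-317) + m(T(-22), f) = (3 - 317) + 1 = -314 + 1 = -313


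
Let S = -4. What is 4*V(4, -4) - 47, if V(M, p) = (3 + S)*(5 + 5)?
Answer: -87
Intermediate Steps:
V(M, p) = -10 (V(M, p) = (3 - 4)*(5 + 5) = -1*10 = -10)
4*V(4, -4) - 47 = 4*(-10) - 47 = -40 - 47 = -87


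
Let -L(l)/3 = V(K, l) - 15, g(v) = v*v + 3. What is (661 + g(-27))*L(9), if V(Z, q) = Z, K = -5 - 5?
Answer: 104475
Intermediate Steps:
K = -10
g(v) = 3 + v² (g(v) = v² + 3 = 3 + v²)
L(l) = 75 (L(l) = -3*(-10 - 15) = -3*(-25) = 75)
(661 + g(-27))*L(9) = (661 + (3 + (-27)²))*75 = (661 + (3 + 729))*75 = (661 + 732)*75 = 1393*75 = 104475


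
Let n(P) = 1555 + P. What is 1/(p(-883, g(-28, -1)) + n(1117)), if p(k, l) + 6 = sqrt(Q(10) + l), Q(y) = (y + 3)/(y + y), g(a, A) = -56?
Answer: 53320/142152227 - 6*I*sqrt(615)/142152227 ≈ 0.00037509 - 1.0467e-6*I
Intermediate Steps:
Q(y) = (3 + y)/(2*y) (Q(y) = (3 + y)/((2*y)) = (3 + y)*(1/(2*y)) = (3 + y)/(2*y))
p(k, l) = -6 + sqrt(13/20 + l) (p(k, l) = -6 + sqrt((1/2)*(3 + 10)/10 + l) = -6 + sqrt((1/2)*(1/10)*13 + l) = -6 + sqrt(13/20 + l))
1/(p(-883, g(-28, -1)) + n(1117)) = 1/((-6 + sqrt(65 + 100*(-56))/10) + (1555 + 1117)) = 1/((-6 + sqrt(65 - 5600)/10) + 2672) = 1/((-6 + sqrt(-5535)/10) + 2672) = 1/((-6 + (3*I*sqrt(615))/10) + 2672) = 1/((-6 + 3*I*sqrt(615)/10) + 2672) = 1/(2666 + 3*I*sqrt(615)/10)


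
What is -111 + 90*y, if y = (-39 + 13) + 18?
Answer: -831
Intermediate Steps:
y = -8 (y = -26 + 18 = -8)
-111 + 90*y = -111 + 90*(-8) = -111 - 720 = -831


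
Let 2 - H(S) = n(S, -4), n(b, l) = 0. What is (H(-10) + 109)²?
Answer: 12321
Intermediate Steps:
H(S) = 2 (H(S) = 2 - 1*0 = 2 + 0 = 2)
(H(-10) + 109)² = (2 + 109)² = 111² = 12321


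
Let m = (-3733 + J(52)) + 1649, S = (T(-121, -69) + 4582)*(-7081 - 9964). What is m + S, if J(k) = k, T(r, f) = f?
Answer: -76926117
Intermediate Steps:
S = -76924085 (S = (-69 + 4582)*(-7081 - 9964) = 4513*(-17045) = -76924085)
m = -2032 (m = (-3733 + 52) + 1649 = -3681 + 1649 = -2032)
m + S = -2032 - 76924085 = -76926117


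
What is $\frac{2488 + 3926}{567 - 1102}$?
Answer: $- \frac{6414}{535} \approx -11.989$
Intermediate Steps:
$\frac{2488 + 3926}{567 - 1102} = \frac{6414}{-535} = 6414 \left(- \frac{1}{535}\right) = - \frac{6414}{535}$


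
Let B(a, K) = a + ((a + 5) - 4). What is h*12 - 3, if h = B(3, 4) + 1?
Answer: 93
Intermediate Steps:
B(a, K) = 1 + 2*a (B(a, K) = a + ((5 + a) - 4) = a + (1 + a) = 1 + 2*a)
h = 8 (h = (1 + 2*3) + 1 = (1 + 6) + 1 = 7 + 1 = 8)
h*12 - 3 = 8*12 - 3 = 96 - 3 = 93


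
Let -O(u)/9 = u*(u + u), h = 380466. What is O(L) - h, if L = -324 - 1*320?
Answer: -7845714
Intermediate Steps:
L = -644 (L = -324 - 320 = -644)
O(u) = -18*u² (O(u) = -9*u*(u + u) = -9*u*2*u = -18*u²)
O(L) - h = -18*(-644)² - 1*380466 = -18*414736 - 380466 = -7465248 - 380466 = -7845714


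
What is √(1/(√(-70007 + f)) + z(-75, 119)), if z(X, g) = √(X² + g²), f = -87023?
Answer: √(24658420900*√19786 - 157030*I*√157030)/157030 ≈ 11.86 - 0.00010639*I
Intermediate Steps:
√(1/(√(-70007 + f)) + z(-75, 119)) = √(1/(√(-70007 - 87023)) + √((-75)² + 119²)) = √(1/(√(-157030)) + √(5625 + 14161)) = √(1/(I*√157030) + √19786) = √(-I*√157030/157030 + √19786) = √(√19786 - I*√157030/157030)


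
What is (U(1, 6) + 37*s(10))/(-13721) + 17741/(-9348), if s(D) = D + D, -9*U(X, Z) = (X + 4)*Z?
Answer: -250310621/128263908 ≈ -1.9515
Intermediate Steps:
U(X, Z) = -Z*(4 + X)/9 (U(X, Z) = -(X + 4)*Z/9 = -(4 + X)*Z/9 = -Z*(4 + X)/9)
s(D) = 2*D
(U(1, 6) + 37*s(10))/(-13721) + 17741/(-9348) = (-1/9*6*(4 + 1) + 37*(2*10))/(-13721) + 17741/(-9348) = (-1/9*6*5 + 37*20)*(-1/13721) + 17741*(-1/9348) = (-10/3 + 740)*(-1/13721) - 17741/9348 = (2210/3)*(-1/13721) - 17741/9348 = -2210/41163 - 17741/9348 = -250310621/128263908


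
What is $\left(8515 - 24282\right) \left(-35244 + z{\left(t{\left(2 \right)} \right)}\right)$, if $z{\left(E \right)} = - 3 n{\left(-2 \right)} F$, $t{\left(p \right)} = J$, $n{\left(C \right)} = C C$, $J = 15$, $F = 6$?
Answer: $556827372$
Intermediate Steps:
$n{\left(C \right)} = C^{2}$
$t{\left(p \right)} = 15$
$z{\left(E \right)} = -72$ ($z{\left(E \right)} = - 3 \left(-2\right)^{2} \cdot 6 = \left(-3\right) 4 \cdot 6 = \left(-12\right) 6 = -72$)
$\left(8515 - 24282\right) \left(-35244 + z{\left(t{\left(2 \right)} \right)}\right) = \left(8515 - 24282\right) \left(-35244 - 72\right) = \left(-15767\right) \left(-35316\right) = 556827372$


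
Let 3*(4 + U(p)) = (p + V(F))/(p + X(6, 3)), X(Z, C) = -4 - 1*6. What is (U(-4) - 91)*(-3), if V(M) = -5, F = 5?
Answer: 3981/14 ≈ 284.36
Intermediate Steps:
X(Z, C) = -10 (X(Z, C) = -4 - 6 = -10)
U(p) = -4 + (-5 + p)/(3*(-10 + p)) (U(p) = -4 + ((p - 5)/(p - 10))/3 = -4 + ((-5 + p)/(-10 + p))/3 = -4 + (-5 + p)/(3*(-10 + p)))
(U(-4) - 91)*(-3) = ((115 - 11*(-4))/(3*(-10 - 4)) - 91)*(-3) = ((⅓)*(115 + 44)/(-14) - 91)*(-3) = ((⅓)*(-1/14)*159 - 91)*(-3) = (-53/14 - 91)*(-3) = -1327/14*(-3) = 3981/14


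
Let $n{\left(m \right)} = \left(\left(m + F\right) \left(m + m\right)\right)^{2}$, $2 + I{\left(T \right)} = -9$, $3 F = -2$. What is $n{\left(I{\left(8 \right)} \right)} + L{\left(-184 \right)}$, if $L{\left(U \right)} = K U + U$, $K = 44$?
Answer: $\frac{518380}{9} \approx 57598.0$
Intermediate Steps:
$F = - \frac{2}{3}$ ($F = \frac{1}{3} \left(-2\right) = - \frac{2}{3} \approx -0.66667$)
$I{\left(T \right)} = -11$ ($I{\left(T \right)} = -2 - 9 = -11$)
$n{\left(m \right)} = 4 m^{2} \left(- \frac{2}{3} + m\right)^{2}$ ($n{\left(m \right)} = \left(\left(m - \frac{2}{3}\right) \left(m + m\right)\right)^{2} = \left(\left(- \frac{2}{3} + m\right) 2 m\right)^{2} = \left(2 m \left(- \frac{2}{3} + m\right)\right)^{2} = 4 m^{2} \left(- \frac{2}{3} + m\right)^{2}$)
$L{\left(U \right)} = 45 U$ ($L{\left(U \right)} = 44 U + U = 45 U$)
$n{\left(I{\left(8 \right)} \right)} + L{\left(-184 \right)} = \frac{4 \left(-11\right)^{2} \left(-2 + 3 \left(-11\right)\right)^{2}}{9} + 45 \left(-184\right) = \frac{4}{9} \cdot 121 \left(-2 - 33\right)^{2} - 8280 = \frac{4}{9} \cdot 121 \left(-35\right)^{2} - 8280 = \frac{4}{9} \cdot 121 \cdot 1225 - 8280 = \frac{592900}{9} - 8280 = \frac{518380}{9}$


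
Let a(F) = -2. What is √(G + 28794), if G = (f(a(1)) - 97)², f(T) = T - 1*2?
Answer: √38995 ≈ 197.47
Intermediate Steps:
f(T) = -2 + T (f(T) = T - 2 = -2 + T)
G = 10201 (G = ((-2 - 2) - 97)² = (-4 - 97)² = (-101)² = 10201)
√(G + 28794) = √(10201 + 28794) = √38995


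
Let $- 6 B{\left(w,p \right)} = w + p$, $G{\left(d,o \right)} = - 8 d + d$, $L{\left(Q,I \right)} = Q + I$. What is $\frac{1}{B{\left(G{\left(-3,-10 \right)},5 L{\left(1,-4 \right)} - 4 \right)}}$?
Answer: $-3$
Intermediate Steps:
$L{\left(Q,I \right)} = I + Q$
$G{\left(d,o \right)} = - 7 d$
$B{\left(w,p \right)} = - \frac{p}{6} - \frac{w}{6}$ ($B{\left(w,p \right)} = - \frac{w + p}{6} = - \frac{p + w}{6} = - \frac{p}{6} - \frac{w}{6}$)
$\frac{1}{B{\left(G{\left(-3,-10 \right)},5 L{\left(1,-4 \right)} - 4 \right)}} = \frac{1}{- \frac{5 \left(-4 + 1\right) - 4}{6} - \frac{\left(-7\right) \left(-3\right)}{6}} = \frac{1}{- \frac{5 \left(-3\right) - 4}{6} - \frac{7}{2}} = \frac{1}{- \frac{-15 - 4}{6} - \frac{7}{2}} = \frac{1}{\left(- \frac{1}{6}\right) \left(-19\right) - \frac{7}{2}} = \frac{1}{\frac{19}{6} - \frac{7}{2}} = \frac{1}{- \frac{1}{3}} = -3$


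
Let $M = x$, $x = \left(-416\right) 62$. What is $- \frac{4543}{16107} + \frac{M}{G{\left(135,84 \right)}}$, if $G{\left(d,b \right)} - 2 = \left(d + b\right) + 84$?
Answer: $- \frac{1009243}{11895} \approx -84.846$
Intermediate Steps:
$G{\left(d,b \right)} = 86 + b + d$ ($G{\left(d,b \right)} = 2 + \left(\left(d + b\right) + 84\right) = 2 + \left(\left(b + d\right) + 84\right) = 2 + \left(84 + b + d\right) = 86 + b + d$)
$x = -25792$
$M = -25792$
$- \frac{4543}{16107} + \frac{M}{G{\left(135,84 \right)}} = - \frac{4543}{16107} - \frac{25792}{86 + 84 + 135} = \left(-4543\right) \frac{1}{16107} - \frac{25792}{305} = - \frac{11}{39} - \frac{25792}{305} = - \frac{1009243}{11895}$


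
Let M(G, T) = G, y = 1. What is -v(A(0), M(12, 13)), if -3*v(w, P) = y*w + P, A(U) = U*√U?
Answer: 4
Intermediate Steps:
A(U) = U^(3/2)
v(w, P) = -P/3 - w/3 (v(w, P) = -(1*w + P)/3 = -(w + P)/3 = -(P + w)/3 = -P/3 - w/3)
-v(A(0), M(12, 13)) = -(-⅓*12 - 0^(3/2)/3) = -(-4 - ⅓*0) = -(-4 + 0) = -1*(-4) = 4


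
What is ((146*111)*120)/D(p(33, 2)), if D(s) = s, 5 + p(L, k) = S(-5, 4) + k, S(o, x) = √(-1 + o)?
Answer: -388944 - 129648*I*√6 ≈ -3.8894e+5 - 3.1757e+5*I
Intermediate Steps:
p(L, k) = -5 + k + I*√6 (p(L, k) = -5 + (√(-1 - 5) + k) = -5 + (√(-6) + k) = -5 + (I*√6 + k) = -5 + (k + I*√6) = -5 + k + I*√6)
((146*111)*120)/D(p(33, 2)) = ((146*111)*120)/(-5 + 2 + I*√6) = (16206*120)/(-3 + I*√6) = 1944720/(-3 + I*√6)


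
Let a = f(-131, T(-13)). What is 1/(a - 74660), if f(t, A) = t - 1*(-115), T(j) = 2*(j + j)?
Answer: -1/74676 ≈ -1.3391e-5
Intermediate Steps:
T(j) = 4*j (T(j) = 2*(2*j) = 4*j)
f(t, A) = 115 + t (f(t, A) = t + 115 = 115 + t)
a = -16 (a = 115 - 131 = -16)
1/(a - 74660) = 1/(-16 - 74660) = 1/(-74676) = -1/74676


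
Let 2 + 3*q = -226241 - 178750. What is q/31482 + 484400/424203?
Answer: -42016534393/13354758846 ≈ -3.1462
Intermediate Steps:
q = -404993/3 (q = -⅔ + (-226241 - 178750)/3 = -⅔ + (⅓)*(-404991) = -⅔ - 134997 = -404993/3 ≈ -1.3500e+5)
q/31482 + 484400/424203 = -404993/3/31482 + 484400/424203 = -404993/3*1/31482 + 484400*(1/424203) = -404993/94446 + 484400/424203 = -42016534393/13354758846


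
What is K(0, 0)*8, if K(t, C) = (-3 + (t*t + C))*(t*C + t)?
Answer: 0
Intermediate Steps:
K(t, C) = (t + C*t)*(-3 + C + t²) (K(t, C) = (-3 + (t² + C))*(C*t + t) = (-3 + (C + t²))*(t + C*t) = (-3 + C + t²)*(t + C*t) = (t + C*t)*(-3 + C + t²))
K(0, 0)*8 = (0*(-3 + 0² + 0² - 2*0 + 0*0²))*8 = (0*(-3 + 0 + 0 + 0 + 0*0))*8 = (0*(-3 + 0 + 0 + 0 + 0))*8 = (0*(-3))*8 = 0*8 = 0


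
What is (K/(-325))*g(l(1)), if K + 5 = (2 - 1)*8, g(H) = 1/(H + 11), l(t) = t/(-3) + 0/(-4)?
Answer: -9/10400 ≈ -0.00086538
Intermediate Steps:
l(t) = -t/3 (l(t) = t*(-1/3) + 0*(-1/4) = -t/3 + 0 = -t/3)
g(H) = 1/(11 + H)
K = 3 (K = -5 + (2 - 1)*8 = -5 + 1*8 = -5 + 8 = 3)
(K/(-325))*g(l(1)) = (3/(-325))/(11 - 1/3*1) = (3*(-1/325))/(11 - 1/3) = -3/(325*32/3) = -3/325*3/32 = -9/10400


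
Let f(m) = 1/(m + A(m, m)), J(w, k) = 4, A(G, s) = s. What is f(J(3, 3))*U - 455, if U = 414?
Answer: -1613/4 ≈ -403.25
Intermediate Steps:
f(m) = 1/(2*m) (f(m) = 1/(m + m) = 1/(2*m))
f(J(3, 3))*U - 455 = ((½)/4)*414 - 455 = ((½)*(¼))*414 - 455 = (⅛)*414 - 455 = 207/4 - 455 = -1613/4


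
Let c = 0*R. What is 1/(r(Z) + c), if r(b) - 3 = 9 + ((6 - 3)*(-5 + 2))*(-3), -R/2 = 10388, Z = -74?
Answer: 1/39 ≈ 0.025641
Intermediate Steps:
R = -20776 (R = -2*10388 = -20776)
r(b) = 39 (r(b) = 3 + (9 + ((6 - 3)*(-5 + 2))*(-3)) = 3 + (9 + (3*(-3))*(-3)) = 3 + (9 - 9*(-3)) = 3 + (9 + 27) = 3 + 36 = 39)
c = 0 (c = 0*(-20776) = 0)
1/(r(Z) + c) = 1/(39 + 0) = 1/39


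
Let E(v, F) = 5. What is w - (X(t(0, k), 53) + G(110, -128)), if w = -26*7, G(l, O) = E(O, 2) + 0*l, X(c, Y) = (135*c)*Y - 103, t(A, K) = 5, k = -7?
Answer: -35859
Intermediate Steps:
X(c, Y) = -103 + 135*Y*c (X(c, Y) = 135*Y*c - 103 = -103 + 135*Y*c)
G(l, O) = 5 (G(l, O) = 5 + 0*l = 5 + 0 = 5)
w = -182
w - (X(t(0, k), 53) + G(110, -128)) = -182 - ((-103 + 135*53*5) + 5) = -182 - ((-103 + 35775) + 5) = -182 - (35672 + 5) = -182 - 1*35677 = -182 - 35677 = -35859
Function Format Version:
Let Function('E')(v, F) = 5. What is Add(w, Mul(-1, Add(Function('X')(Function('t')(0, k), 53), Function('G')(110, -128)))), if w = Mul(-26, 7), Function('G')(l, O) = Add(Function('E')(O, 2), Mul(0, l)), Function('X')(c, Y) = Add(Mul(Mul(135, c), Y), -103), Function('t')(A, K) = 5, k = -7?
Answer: -35859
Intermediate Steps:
Function('X')(c, Y) = Add(-103, Mul(135, Y, c)) (Function('X')(c, Y) = Add(Mul(135, Y, c), -103) = Add(-103, Mul(135, Y, c)))
Function('G')(l, O) = 5 (Function('G')(l, O) = Add(5, Mul(0, l)) = Add(5, 0) = 5)
w = -182
Add(w, Mul(-1, Add(Function('X')(Function('t')(0, k), 53), Function('G')(110, -128)))) = Add(-182, Mul(-1, Add(Add(-103, Mul(135, 53, 5)), 5))) = Add(-182, Mul(-1, Add(Add(-103, 35775), 5))) = Add(-182, Mul(-1, Add(35672, 5))) = Add(-182, Mul(-1, 35677)) = Add(-182, -35677) = -35859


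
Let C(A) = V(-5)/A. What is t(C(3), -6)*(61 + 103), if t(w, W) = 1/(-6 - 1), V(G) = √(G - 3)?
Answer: -164/7 ≈ -23.429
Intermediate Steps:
V(G) = √(-3 + G)
C(A) = 2*I*√2/A (C(A) = √(-3 - 5)/A = √(-8)/A = (2*I*√2)/A = 2*I*√2/A)
t(w, W) = -⅐ (t(w, W) = 1/(-7) = -⅐)
t(C(3), -6)*(61 + 103) = -(61 + 103)/7 = -⅐*164 = -164/7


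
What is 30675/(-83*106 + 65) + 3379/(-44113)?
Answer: -14867474/4142353 ≈ -3.5891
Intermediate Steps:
30675/(-83*106 + 65) + 3379/(-44113) = 30675/(-8798 + 65) + 3379*(-1/44113) = 30675/(-8733) - 109/1423 = 30675*(-1/8733) - 109/1423 = -10225/2911 - 109/1423 = -14867474/4142353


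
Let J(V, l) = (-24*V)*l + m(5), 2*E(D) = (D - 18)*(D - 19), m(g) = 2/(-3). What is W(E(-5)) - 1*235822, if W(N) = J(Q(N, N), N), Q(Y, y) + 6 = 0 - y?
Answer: 4896436/3 ≈ 1.6321e+6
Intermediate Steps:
m(g) = -⅔ (m(g) = 2*(-⅓) = -⅔)
E(D) = (-19 + D)*(-18 + D)/2 (E(D) = ((D - 18)*(D - 19))/2 = ((-18 + D)*(-19 + D))/2 = ((-19 + D)*(-18 + D))/2 = (-19 + D)*(-18 + D)/2)
Q(Y, y) = -6 - y (Q(Y, y) = -6 + (0 - y) = -6 - y)
J(V, l) = -⅔ - 24*V*l (J(V, l) = (-24*V)*l - ⅔ = -24*V*l - ⅔ = -⅔ - 24*V*l)
W(N) = -⅔ - 24*N*(-6 - N) (W(N) = -⅔ - 24*(-6 - N)*N = -⅔ - 24*N*(-6 - N))
W(E(-5)) - 1*235822 = (-⅔ + 24*(171 + (½)*(-5)² - 37/2*(-5))*(6 + (171 + (½)*(-5)² - 37/2*(-5)))) - 1*235822 = (-⅔ + 24*(171 + (½)*25 + 185/2)*(6 + (171 + (½)*25 + 185/2))) - 235822 = (-⅔ + 24*(171 + 25/2 + 185/2)*(6 + (171 + 25/2 + 185/2))) - 235822 = (-⅔ + 24*276*(6 + 276)) - 235822 = (-⅔ + 24*276*282) - 235822 = (-⅔ + 1867968) - 235822 = 5603902/3 - 235822 = 4896436/3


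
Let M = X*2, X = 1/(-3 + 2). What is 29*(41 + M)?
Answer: 1131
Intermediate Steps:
X = -1 (X = 1/(-1) = -1)
M = -2 (M = -1*2 = -2)
29*(41 + M) = 29*(41 - 2) = 29*39 = 1131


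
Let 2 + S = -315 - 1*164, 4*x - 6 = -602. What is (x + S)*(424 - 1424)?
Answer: 630000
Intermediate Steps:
x = -149 (x = 3/2 + (¼)*(-602) = 3/2 - 301/2 = -149)
S = -481 (S = -2 + (-315 - 1*164) = -2 + (-315 - 164) = -2 - 479 = -481)
(x + S)*(424 - 1424) = (-149 - 481)*(424 - 1424) = -630*(-1000) = 630000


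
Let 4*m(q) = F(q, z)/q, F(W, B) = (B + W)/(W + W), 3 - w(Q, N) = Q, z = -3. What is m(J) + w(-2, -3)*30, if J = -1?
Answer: 299/2 ≈ 149.50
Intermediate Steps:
w(Q, N) = 3 - Q
F(W, B) = (B + W)/(2*W) (F(W, B) = (B + W)/((2*W)) = (B + W)*(1/(2*W)) = (B + W)/(2*W))
m(q) = (-3 + q)/(8*q**2) (m(q) = (((-3 + q)/(2*q))/q)/4 = ((-3 + q)/(2*q**2))/4 = (-3 + q)/(8*q**2))
m(J) + w(-2, -3)*30 = (1/8)*(-3 - 1)/(-1)**2 + (3 - 1*(-2))*30 = (1/8)*1*(-4) + (3 + 2)*30 = -1/2 + 5*30 = -1/2 + 150 = 299/2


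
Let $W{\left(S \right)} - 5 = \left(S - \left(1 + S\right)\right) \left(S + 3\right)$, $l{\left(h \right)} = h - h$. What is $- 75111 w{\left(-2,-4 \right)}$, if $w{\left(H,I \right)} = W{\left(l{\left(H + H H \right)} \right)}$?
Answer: $-150222$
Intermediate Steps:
$l{\left(h \right)} = 0$
$W{\left(S \right)} = 2 - S$ ($W{\left(S \right)} = 5 + \left(S - \left(1 + S\right)\right) \left(S + 3\right) = 5 - \left(3 + S\right) = 2 - S$)
$w{\left(H,I \right)} = 2$ ($w{\left(H,I \right)} = 2 - 0 = 2 + 0 = 2$)
$- 75111 w{\left(-2,-4 \right)} = \left(-75111\right) 2 = -150222$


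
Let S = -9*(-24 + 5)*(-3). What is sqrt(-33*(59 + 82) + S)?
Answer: 3*I*sqrt(574) ≈ 71.875*I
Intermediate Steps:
S = -513 (S = -9*(-19)*(-3) = 171*(-3) = -513)
sqrt(-33*(59 + 82) + S) = sqrt(-33*(59 + 82) - 513) = sqrt(-33*141 - 513) = sqrt(-4653 - 513) = sqrt(-5166) = 3*I*sqrt(574)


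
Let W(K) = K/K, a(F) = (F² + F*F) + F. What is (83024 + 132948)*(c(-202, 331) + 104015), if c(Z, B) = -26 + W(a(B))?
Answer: 22458928280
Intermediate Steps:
a(F) = F + 2*F² (a(F) = (F² + F²) + F = 2*F² + F = F + 2*F²)
W(K) = 1
c(Z, B) = -25 (c(Z, B) = -26 + 1 = -25)
(83024 + 132948)*(c(-202, 331) + 104015) = (83024 + 132948)*(-25 + 104015) = 215972*103990 = 22458928280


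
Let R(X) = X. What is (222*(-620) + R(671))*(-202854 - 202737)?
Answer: 55553393679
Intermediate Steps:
(222*(-620) + R(671))*(-202854 - 202737) = (222*(-620) + 671)*(-202854 - 202737) = (-137640 + 671)*(-405591) = -136969*(-405591) = 55553393679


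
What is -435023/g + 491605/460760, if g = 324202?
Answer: -4106187327/14937931352 ≈ -0.27488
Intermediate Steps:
-435023/g + 491605/460760 = -435023/324202 + 491605/460760 = -435023*1/324202 + 491605*(1/460760) = -435023/324202 + 98321/92152 = -4106187327/14937931352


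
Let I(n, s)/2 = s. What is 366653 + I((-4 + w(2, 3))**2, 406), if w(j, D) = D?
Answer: 367465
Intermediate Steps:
I(n, s) = 2*s
366653 + I((-4 + w(2, 3))**2, 406) = 366653 + 2*406 = 366653 + 812 = 367465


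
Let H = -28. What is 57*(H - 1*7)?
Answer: -1995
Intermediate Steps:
57*(H - 1*7) = 57*(-28 - 1*7) = 57*(-28 - 7) = 57*(-35) = -1995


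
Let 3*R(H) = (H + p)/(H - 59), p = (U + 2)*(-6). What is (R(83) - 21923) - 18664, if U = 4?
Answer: -2922217/72 ≈ -40586.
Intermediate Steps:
p = -36 (p = (4 + 2)*(-6) = 6*(-6) = -36)
R(H) = (-36 + H)/(3*(-59 + H)) (R(H) = ((H - 36)/(H - 59))/3 = ((-36 + H)/(-59 + H))/3 = (-36 + H)/(3*(-59 + H)))
(R(83) - 21923) - 18664 = ((-36 + 83)/(3*(-59 + 83)) - 21923) - 18664 = ((1/3)*47/24 - 21923) - 18664 = ((1/3)*(1/24)*47 - 21923) - 18664 = (47/72 - 21923) - 18664 = -1578409/72 - 18664 = -2922217/72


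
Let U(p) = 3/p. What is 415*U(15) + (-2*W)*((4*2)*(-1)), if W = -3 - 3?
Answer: -13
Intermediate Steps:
W = -6
415*U(15) + (-2*W)*((4*2)*(-1)) = 415*(3/15) + (-2*(-6))*((4*2)*(-1)) = 415*(3*(1/15)) + 12*(8*(-1)) = 415*(⅕) + 12*(-8) = 83 - 96 = -13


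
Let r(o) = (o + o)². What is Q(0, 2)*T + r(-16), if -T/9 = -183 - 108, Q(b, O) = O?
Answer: 6262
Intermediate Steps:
r(o) = 4*o² (r(o) = (2*o)² = 4*o²)
T = 2619 (T = -9*(-183 - 108) = -9*(-291) = 2619)
Q(0, 2)*T + r(-16) = 2*2619 + 4*(-16)² = 5238 + 4*256 = 5238 + 1024 = 6262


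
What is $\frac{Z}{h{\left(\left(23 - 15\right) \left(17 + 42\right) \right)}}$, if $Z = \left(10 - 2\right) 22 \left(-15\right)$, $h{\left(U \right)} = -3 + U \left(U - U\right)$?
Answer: $880$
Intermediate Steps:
$h{\left(U \right)} = -3$ ($h{\left(U \right)} = -3 + U 0 = -3 + 0 = -3$)
$Z = -2640$ ($Z = 8 \cdot 22 \left(-15\right) = 176 \left(-15\right) = -2640$)
$\frac{Z}{h{\left(\left(23 - 15\right) \left(17 + 42\right) \right)}} = - \frac{2640}{-3} = \left(-2640\right) \left(- \frac{1}{3}\right) = 880$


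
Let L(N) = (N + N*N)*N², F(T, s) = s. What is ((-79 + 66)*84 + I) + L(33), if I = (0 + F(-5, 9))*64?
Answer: 1221342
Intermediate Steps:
L(N) = N²*(N + N²) (L(N) = (N + N²)*N² = N²*(N + N²))
I = 576 (I = (0 + 9)*64 = 9*64 = 576)
((-79 + 66)*84 + I) + L(33) = ((-79 + 66)*84 + 576) + 33³*(1 + 33) = (-13*84 + 576) + 35937*34 = (-1092 + 576) + 1221858 = -516 + 1221858 = 1221342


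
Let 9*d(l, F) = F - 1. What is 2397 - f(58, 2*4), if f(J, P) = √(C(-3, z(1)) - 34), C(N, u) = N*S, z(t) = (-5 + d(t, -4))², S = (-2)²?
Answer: 2397 - I*√46 ≈ 2397.0 - 6.7823*I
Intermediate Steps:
S = 4
d(l, F) = -⅑ + F/9 (d(l, F) = (F - 1)/9 = (-1 + F)/9 = -⅑ + F/9)
z(t) = 2500/81 (z(t) = (-5 + (-⅑ + (⅑)*(-4)))² = (-5 + (-⅑ - 4/9))² = (-5 - 5/9)² = (-50/9)² = 2500/81)
C(N, u) = 4*N (C(N, u) = N*4 = 4*N)
f(J, P) = I*√46 (f(J, P) = √(4*(-3) - 34) = √(-12 - 34) = √(-46) = I*√46)
2397 - f(58, 2*4) = 2397 - I*√46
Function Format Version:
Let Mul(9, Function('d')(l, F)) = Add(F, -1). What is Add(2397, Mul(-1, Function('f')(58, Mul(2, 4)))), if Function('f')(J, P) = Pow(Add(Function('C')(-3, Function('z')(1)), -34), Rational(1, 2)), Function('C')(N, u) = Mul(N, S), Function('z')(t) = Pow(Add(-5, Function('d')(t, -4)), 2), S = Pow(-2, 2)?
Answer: Add(2397, Mul(-1, I, Pow(46, Rational(1, 2)))) ≈ Add(2397.0, Mul(-6.7823, I))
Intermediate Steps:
S = 4
Function('d')(l, F) = Add(Rational(-1, 9), Mul(Rational(1, 9), F)) (Function('d')(l, F) = Mul(Rational(1, 9), Add(F, -1)) = Mul(Rational(1, 9), Add(-1, F)) = Add(Rational(-1, 9), Mul(Rational(1, 9), F)))
Function('z')(t) = Rational(2500, 81) (Function('z')(t) = Pow(Add(-5, Add(Rational(-1, 9), Mul(Rational(1, 9), -4))), 2) = Pow(Add(-5, Add(Rational(-1, 9), Rational(-4, 9))), 2) = Pow(Add(-5, Rational(-5, 9)), 2) = Pow(Rational(-50, 9), 2) = Rational(2500, 81))
Function('C')(N, u) = Mul(4, N) (Function('C')(N, u) = Mul(N, 4) = Mul(4, N))
Function('f')(J, P) = Mul(I, Pow(46, Rational(1, 2))) (Function('f')(J, P) = Pow(Add(Mul(4, -3), -34), Rational(1, 2)) = Pow(Add(-12, -34), Rational(1, 2)) = Pow(-46, Rational(1, 2)) = Mul(I, Pow(46, Rational(1, 2))))
Add(2397, Mul(-1, Function('f')(58, Mul(2, 4)))) = Add(2397, Mul(-1, Mul(I, Pow(46, Rational(1, 2))))) = Add(2397, Mul(-1, I, Pow(46, Rational(1, 2))))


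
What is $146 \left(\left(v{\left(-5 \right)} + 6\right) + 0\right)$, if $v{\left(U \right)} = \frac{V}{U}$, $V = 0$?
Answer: $876$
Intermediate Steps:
$v{\left(U \right)} = 0$ ($v{\left(U \right)} = \frac{0}{U} = 0$)
$146 \left(\left(v{\left(-5 \right)} + 6\right) + 0\right) = 146 \left(\left(0 + 6\right) + 0\right) = 146 \left(6 + 0\right) = 146 \cdot 6 = 876$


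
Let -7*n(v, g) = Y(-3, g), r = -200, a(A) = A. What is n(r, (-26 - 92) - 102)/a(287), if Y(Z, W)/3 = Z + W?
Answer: 669/2009 ≈ 0.33300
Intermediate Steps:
Y(Z, W) = 3*W + 3*Z (Y(Z, W) = 3*(Z + W) = 3*(W + Z) = 3*W + 3*Z)
n(v, g) = 9/7 - 3*g/7 (n(v, g) = -(3*g + 3*(-3))/7 = -(3*g - 9)/7 = -(-9 + 3*g)/7 = 9/7 - 3*g/7)
n(r, (-26 - 92) - 102)/a(287) = (9/7 - 3*((-26 - 92) - 102)/7)/287 = (9/7 - 3*(-118 - 102)/7)*(1/287) = (9/7 - 3/7*(-220))*(1/287) = (9/7 + 660/7)*(1/287) = (669/7)*(1/287) = 669/2009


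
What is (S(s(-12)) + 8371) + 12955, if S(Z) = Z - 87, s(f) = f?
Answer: 21227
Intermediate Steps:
S(Z) = -87 + Z
(S(s(-12)) + 8371) + 12955 = ((-87 - 12) + 8371) + 12955 = (-99 + 8371) + 12955 = 8272 + 12955 = 21227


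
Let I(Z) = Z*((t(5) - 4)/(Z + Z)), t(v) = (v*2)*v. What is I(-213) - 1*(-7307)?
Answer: 7330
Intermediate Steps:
t(v) = 2*v² (t(v) = (2*v)*v = 2*v²)
I(Z) = 23 (I(Z) = Z*((2*5² - 4)/(Z + Z)) = Z*((2*25 - 4)/((2*Z))) = Z*((50 - 4)*(1/(2*Z))) = Z*(46*(1/(2*Z))) = Z*(23/Z) = 23)
I(-213) - 1*(-7307) = 23 - 1*(-7307) = 23 + 7307 = 7330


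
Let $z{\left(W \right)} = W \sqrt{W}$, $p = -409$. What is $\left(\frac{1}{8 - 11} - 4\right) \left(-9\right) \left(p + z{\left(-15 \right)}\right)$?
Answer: $-15951 - 585 i \sqrt{15} \approx -15951.0 - 2265.7 i$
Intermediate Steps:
$z{\left(W \right)} = W^{\frac{3}{2}}$
$\left(\frac{1}{8 - 11} - 4\right) \left(-9\right) \left(p + z{\left(-15 \right)}\right) = \left(\frac{1}{8 - 11} - 4\right) \left(-9\right) \left(-409 + \left(-15\right)^{\frac{3}{2}}\right) = \left(\frac{1}{-3} - 4\right) \left(-9\right) \left(-409 - 15 i \sqrt{15}\right) = \left(- \frac{1}{3} - 4\right) \left(-9\right) \left(-409 - 15 i \sqrt{15}\right) = \left(- \frac{13}{3}\right) \left(-9\right) \left(-409 - 15 i \sqrt{15}\right) = 39 \left(-409 - 15 i \sqrt{15}\right) = -15951 - 585 i \sqrt{15}$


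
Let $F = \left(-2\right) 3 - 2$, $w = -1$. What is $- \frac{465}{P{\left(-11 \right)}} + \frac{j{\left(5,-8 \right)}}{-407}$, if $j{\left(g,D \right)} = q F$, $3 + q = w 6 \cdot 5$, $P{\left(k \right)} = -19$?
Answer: $\frac{16749}{703} \approx 23.825$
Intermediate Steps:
$F = -8$ ($F = -6 - 2 = -8$)
$q = -33$ ($q = -3 + \left(-1\right) 6 \cdot 5 = -3 - 30 = -33$)
$j{\left(g,D \right)} = 264$ ($j{\left(g,D \right)} = \left(-33\right) \left(-8\right) = 264$)
$- \frac{465}{P{\left(-11 \right)}} + \frac{j{\left(5,-8 \right)}}{-407} = - \frac{465}{-19} + \frac{264}{-407} = \left(-465\right) \left(- \frac{1}{19}\right) + 264 \left(- \frac{1}{407}\right) = \frac{465}{19} - \frac{24}{37} = \frac{16749}{703}$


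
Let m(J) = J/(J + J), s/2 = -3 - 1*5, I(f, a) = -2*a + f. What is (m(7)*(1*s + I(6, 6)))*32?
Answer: -352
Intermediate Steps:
I(f, a) = f - 2*a
s = -16 (s = 2*(-3 - 1*5) = 2*(-3 - 5) = 2*(-8) = -16)
m(J) = 1/2 (m(J) = J/((2*J)) = (1/(2*J))*J = 1/2)
(m(7)*(1*s + I(6, 6)))*32 = ((1*(-16) + (6 - 2*6))/2)*32 = ((-16 + (6 - 12))/2)*32 = ((-16 - 6)/2)*32 = ((1/2)*(-22))*32 = -11*32 = -352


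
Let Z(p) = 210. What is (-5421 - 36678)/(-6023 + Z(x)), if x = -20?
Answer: 42099/5813 ≈ 7.2422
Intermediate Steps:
(-5421 - 36678)/(-6023 + Z(x)) = (-5421 - 36678)/(-6023 + 210) = -42099/(-5813) = -42099*(-1/5813) = 42099/5813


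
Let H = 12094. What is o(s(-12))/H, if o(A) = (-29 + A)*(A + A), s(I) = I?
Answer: 492/6047 ≈ 0.081363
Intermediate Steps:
o(A) = 2*A*(-29 + A) (o(A) = (-29 + A)*(2*A) = 2*A*(-29 + A))
o(s(-12))/H = (2*(-12)*(-29 - 12))/12094 = (2*(-12)*(-41))*(1/12094) = 984*(1/12094) = 492/6047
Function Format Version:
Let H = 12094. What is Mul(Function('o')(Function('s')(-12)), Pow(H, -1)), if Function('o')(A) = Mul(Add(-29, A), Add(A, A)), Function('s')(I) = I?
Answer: Rational(492, 6047) ≈ 0.081363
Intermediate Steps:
Function('o')(A) = Mul(2, A, Add(-29, A)) (Function('o')(A) = Mul(Add(-29, A), Mul(2, A)) = Mul(2, A, Add(-29, A)))
Mul(Function('o')(Function('s')(-12)), Pow(H, -1)) = Mul(Mul(2, -12, Add(-29, -12)), Pow(12094, -1)) = Mul(Mul(2, -12, -41), Rational(1, 12094)) = Mul(984, Rational(1, 12094)) = Rational(492, 6047)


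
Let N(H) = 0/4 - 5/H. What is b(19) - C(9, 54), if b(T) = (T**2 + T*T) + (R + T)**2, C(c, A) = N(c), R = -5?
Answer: 8267/9 ≈ 918.56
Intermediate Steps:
N(H) = -5/H (N(H) = 0*(1/4) - 5/H = 0 - 5/H = -5/H)
C(c, A) = -5/c
b(T) = (-5 + T)**2 + 2*T**2 (b(T) = (T**2 + T*T) + (-5 + T)**2 = (T**2 + T**2) + (-5 + T)**2 = 2*T**2 + (-5 + T)**2 = (-5 + T)**2 + 2*T**2)
b(19) - C(9, 54) = ((-5 + 19)**2 + 2*19**2) - (-5)/9 = (14**2 + 2*361) - (-5)/9 = (196 + 722) - 1*(-5/9) = 918 + 5/9 = 8267/9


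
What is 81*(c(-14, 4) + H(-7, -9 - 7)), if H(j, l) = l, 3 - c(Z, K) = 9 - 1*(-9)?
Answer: -2511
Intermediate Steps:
c(Z, K) = -15 (c(Z, K) = 3 - (9 - 1*(-9)) = 3 - (9 + 9) = 3 - 1*18 = 3 - 18 = -15)
81*(c(-14, 4) + H(-7, -9 - 7)) = 81*(-15 + (-9 - 7)) = 81*(-15 - 16) = 81*(-31) = -2511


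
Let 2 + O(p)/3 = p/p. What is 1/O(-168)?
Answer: -⅓ ≈ -0.33333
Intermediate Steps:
O(p) = -3 (O(p) = -6 + 3*(p/p) = -6 + 3*1 = -6 + 3 = -3)
1/O(-168) = 1/(-3) = -⅓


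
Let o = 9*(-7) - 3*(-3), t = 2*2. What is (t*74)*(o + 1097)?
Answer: 308728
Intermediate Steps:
t = 4
o = -54 (o = -63 + 9 = -54)
(t*74)*(o + 1097) = (4*74)*(-54 + 1097) = 296*1043 = 308728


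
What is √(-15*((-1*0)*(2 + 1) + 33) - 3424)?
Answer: I*√3919 ≈ 62.602*I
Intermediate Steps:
√(-15*((-1*0)*(2 + 1) + 33) - 3424) = √(-15*(0*3 + 33) - 3424) = √(-15*(0 + 33) - 3424) = √(-15*33 - 3424) = √(-495 - 3424) = √(-3919) = I*√3919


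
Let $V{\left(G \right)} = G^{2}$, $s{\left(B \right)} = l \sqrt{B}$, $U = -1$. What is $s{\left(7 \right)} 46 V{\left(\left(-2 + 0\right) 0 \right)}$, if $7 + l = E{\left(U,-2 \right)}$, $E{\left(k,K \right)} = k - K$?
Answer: $0$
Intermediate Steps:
$l = -6$ ($l = -7 - -1 = -7 + \left(-1 + 2\right) = -7 + 1 = -6$)
$s{\left(B \right)} = - 6 \sqrt{B}$
$s{\left(7 \right)} 46 V{\left(\left(-2 + 0\right) 0 \right)} = - 6 \sqrt{7} \cdot 46 \left(\left(-2 + 0\right) 0\right)^{2} = - 276 \sqrt{7} \left(\left(-2\right) 0\right)^{2} = - 276 \sqrt{7} \cdot 0^{2} = - 276 \sqrt{7} \cdot 0 = 0$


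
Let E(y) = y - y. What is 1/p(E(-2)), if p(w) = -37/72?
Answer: -72/37 ≈ -1.9459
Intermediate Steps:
E(y) = 0
p(w) = -37/72 (p(w) = -37*1/72 = -37/72)
1/p(E(-2)) = 1/(-37/72) = -72/37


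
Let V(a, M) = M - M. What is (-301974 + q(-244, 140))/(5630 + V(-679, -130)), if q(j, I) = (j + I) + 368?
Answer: -30171/563 ≈ -53.590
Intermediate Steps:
q(j, I) = 368 + I + j (q(j, I) = (I + j) + 368 = 368 + I + j)
V(a, M) = 0
(-301974 + q(-244, 140))/(5630 + V(-679, -130)) = (-301974 + (368 + 140 - 244))/(5630 + 0) = (-301974 + 264)/5630 = -301710*1/5630 = -30171/563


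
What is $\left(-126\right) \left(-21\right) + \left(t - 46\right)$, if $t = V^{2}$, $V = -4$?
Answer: $2616$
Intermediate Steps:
$t = 16$ ($t = \left(-4\right)^{2} = 16$)
$\left(-126\right) \left(-21\right) + \left(t - 46\right) = \left(-126\right) \left(-21\right) + \left(16 - 46\right) = 2646 - 30 = 2616$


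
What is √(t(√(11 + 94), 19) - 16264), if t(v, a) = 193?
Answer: I*√16071 ≈ 126.77*I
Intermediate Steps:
√(t(√(11 + 94), 19) - 16264) = √(193 - 16264) = √(-16071) = I*√16071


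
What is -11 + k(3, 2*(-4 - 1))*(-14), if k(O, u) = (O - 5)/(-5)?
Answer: -83/5 ≈ -16.600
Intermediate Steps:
k(O, u) = 1 - O/5 (k(O, u) = (-5 + O)*(-1/5) = 1 - O/5)
-11 + k(3, 2*(-4 - 1))*(-14) = -11 + (1 - 1/5*3)*(-14) = -11 + (1 - 3/5)*(-14) = -11 + (2/5)*(-14) = -11 - 28/5 = -83/5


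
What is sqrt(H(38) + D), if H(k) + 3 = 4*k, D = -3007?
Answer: I*sqrt(2858) ≈ 53.46*I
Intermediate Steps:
H(k) = -3 + 4*k
sqrt(H(38) + D) = sqrt((-3 + 4*38) - 3007) = sqrt((-3 + 152) - 3007) = sqrt(149 - 3007) = sqrt(-2858) = I*sqrt(2858)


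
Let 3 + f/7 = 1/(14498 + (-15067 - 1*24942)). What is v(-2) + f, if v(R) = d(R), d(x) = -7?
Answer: -714315/25511 ≈ -28.000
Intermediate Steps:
v(R) = -7
f = -535738/25511 (f = -21 + 7/(14498 + (-15067 - 1*24942)) = -21 + 7/(14498 + (-15067 - 24942)) = -21 + 7/(14498 - 40009) = -21 + 7/(-25511) = -21 + 7*(-1/25511) = -21 - 7/25511 = -535738/25511 ≈ -21.000)
v(-2) + f = -7 - 535738/25511 = -714315/25511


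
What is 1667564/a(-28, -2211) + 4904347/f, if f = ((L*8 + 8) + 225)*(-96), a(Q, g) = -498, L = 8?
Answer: -8331324929/2366496 ≈ -3520.5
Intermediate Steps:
f = -28512 (f = ((8*8 + 8) + 225)*(-96) = ((64 + 8) + 225)*(-96) = (72 + 225)*(-96) = 297*(-96) = -28512)
1667564/a(-28, -2211) + 4904347/f = 1667564/(-498) + 4904347/(-28512) = 1667564*(-1/498) + 4904347*(-1/28512) = -833782/249 - 4904347/28512 = -8331324929/2366496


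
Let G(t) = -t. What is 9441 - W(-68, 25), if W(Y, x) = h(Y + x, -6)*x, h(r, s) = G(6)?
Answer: 9591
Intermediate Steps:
h(r, s) = -6 (h(r, s) = -1*6 = -6)
W(Y, x) = -6*x
9441 - W(-68, 25) = 9441 - (-6)*25 = 9441 - 1*(-150) = 9441 + 150 = 9591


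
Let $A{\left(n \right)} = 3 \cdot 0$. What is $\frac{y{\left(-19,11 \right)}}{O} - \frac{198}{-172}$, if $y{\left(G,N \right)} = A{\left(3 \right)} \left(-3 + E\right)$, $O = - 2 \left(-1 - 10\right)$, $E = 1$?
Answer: $\frac{99}{86} \approx 1.1512$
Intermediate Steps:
$A{\left(n \right)} = 0$
$O = 22$ ($O = \left(-2\right) \left(-11\right) = 22$)
$y{\left(G,N \right)} = 0$ ($y{\left(G,N \right)} = 0 \left(-3 + 1\right) = 0 \left(-2\right) = 0$)
$\frac{y{\left(-19,11 \right)}}{O} - \frac{198}{-172} = \frac{0}{22} - \frac{198}{-172} = 0 \cdot \frac{1}{22} - - \frac{99}{86} = 0 + \frac{99}{86} = \frac{99}{86}$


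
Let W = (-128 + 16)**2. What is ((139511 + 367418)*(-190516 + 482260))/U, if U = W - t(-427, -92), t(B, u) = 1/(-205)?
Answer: 30318166306080/2571521 ≈ 1.1790e+7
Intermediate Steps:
W = 12544 (W = (-112)**2 = 12544)
t(B, u) = -1/205
U = 2571521/205 (U = 12544 - 1*(-1/205) = 12544 + 1/205 = 2571521/205 ≈ 12544.)
((139511 + 367418)*(-190516 + 482260))/U = ((139511 + 367418)*(-190516 + 482260))/(2571521/205) = (506929*291744)*(205/2571521) = 147893494176*(205/2571521) = 30318166306080/2571521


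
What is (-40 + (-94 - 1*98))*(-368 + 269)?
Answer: 22968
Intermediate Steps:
(-40 + (-94 - 1*98))*(-368 + 269) = (-40 + (-94 - 98))*(-99) = (-40 - 192)*(-99) = -232*(-99) = 22968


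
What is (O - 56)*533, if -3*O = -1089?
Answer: 163631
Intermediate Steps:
O = 363 (O = -⅓*(-1089) = 363)
(O - 56)*533 = (363 - 56)*533 = 307*533 = 163631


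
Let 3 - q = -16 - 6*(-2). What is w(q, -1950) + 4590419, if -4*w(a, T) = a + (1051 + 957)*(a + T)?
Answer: 22263213/4 ≈ 5.5658e+6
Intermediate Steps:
q = 7 (q = 3 - (-16 - 6*(-2)) = 3 - (-16 + 12) = 3 - 1*(-4) = 3 + 4 = 7)
w(a, T) = -502*T - 2009*a/4 (w(a, T) = -(a + (1051 + 957)*(a + T))/4 = -(a + 2008*(T + a))/4 = -(a + (2008*T + 2008*a))/4 = -(2008*T + 2009*a)/4 = -502*T - 2009*a/4)
w(q, -1950) + 4590419 = (-502*(-1950) - 2009/4*7) + 4590419 = (978900 - 14063/4) + 4590419 = 3901537/4 + 4590419 = 22263213/4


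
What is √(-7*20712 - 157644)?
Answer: 2*I*√75657 ≈ 550.12*I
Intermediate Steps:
√(-7*20712 - 157644) = √(-144984 - 157644) = √(-302628) = 2*I*√75657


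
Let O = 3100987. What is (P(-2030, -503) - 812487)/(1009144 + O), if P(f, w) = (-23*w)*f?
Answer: -24297557/4110131 ≈ -5.9116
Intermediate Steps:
P(f, w) = -23*f*w
(P(-2030, -503) - 812487)/(1009144 + O) = (-23*(-2030)*(-503) - 812487)/(1009144 + 3100987) = (-23485070 - 812487)/4110131 = -24297557*1/4110131 = -24297557/4110131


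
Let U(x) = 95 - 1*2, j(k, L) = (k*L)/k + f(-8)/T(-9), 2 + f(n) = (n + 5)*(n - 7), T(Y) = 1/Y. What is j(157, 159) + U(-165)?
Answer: -135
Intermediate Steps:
f(n) = -2 + (-7 + n)*(5 + n) (f(n) = -2 + (n + 5)*(n - 7) = -2 + (5 + n)*(-7 + n) = -2 + (-7 + n)*(5 + n))
j(k, L) = -387 + L (j(k, L) = (k*L)/k + (-37 + (-8)² - 2*(-8))/(1/(-9)) = (L*k)/k + (-37 + 64 + 16)/(-⅑) = L + 43*(-9) = L - 387 = -387 + L)
U(x) = 93 (U(x) = 95 - 2 = 93)
j(157, 159) + U(-165) = (-387 + 159) + 93 = -228 + 93 = -135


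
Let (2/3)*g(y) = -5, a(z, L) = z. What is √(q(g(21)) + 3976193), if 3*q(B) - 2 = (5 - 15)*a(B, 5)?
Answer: 4*√2236623/3 ≈ 1994.0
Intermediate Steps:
g(y) = -15/2 (g(y) = (3/2)*(-5) = -15/2)
q(B) = ⅔ - 10*B/3 (q(B) = ⅔ + ((5 - 15)*B)/3 = ⅔ + (-10*B)/3 = ⅔ - 10*B/3)
√(q(g(21)) + 3976193) = √((⅔ - 10/3*(-15/2)) + 3976193) = √((⅔ + 25) + 3976193) = √(77/3 + 3976193) = √(11928656/3) = 4*√2236623/3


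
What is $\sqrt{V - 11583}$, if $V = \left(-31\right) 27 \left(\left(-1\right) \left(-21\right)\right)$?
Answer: $54 i \sqrt{10} \approx 170.76 i$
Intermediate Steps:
$V = -17577$ ($V = \left(-837\right) 21 = -17577$)
$\sqrt{V - 11583} = \sqrt{-17577 - 11583} = \sqrt{-29160} = 54 i \sqrt{10}$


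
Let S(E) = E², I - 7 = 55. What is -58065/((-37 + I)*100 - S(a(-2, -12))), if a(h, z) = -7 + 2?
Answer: -3871/165 ≈ -23.461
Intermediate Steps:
I = 62 (I = 7 + 55 = 62)
a(h, z) = -5
-58065/((-37 + I)*100 - S(a(-2, -12))) = -58065/((-37 + 62)*100 - 1*(-5)²) = -58065/(25*100 - 1*25) = -58065/(2500 - 25) = -58065/2475 = -58065*1/2475 = -3871/165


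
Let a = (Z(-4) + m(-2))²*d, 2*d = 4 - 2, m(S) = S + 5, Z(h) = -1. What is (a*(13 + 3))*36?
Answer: 2304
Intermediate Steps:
m(S) = 5 + S
d = 1 (d = (4 - 2)/2 = (½)*2 = 1)
a = 4 (a = (-1 + (5 - 2))²*1 = (-1 + 3)²*1 = 2²*1 = 4*1 = 4)
(a*(13 + 3))*36 = (4*(13 + 3))*36 = (4*16)*36 = 64*36 = 2304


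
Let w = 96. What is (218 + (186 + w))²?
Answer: 250000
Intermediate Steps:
(218 + (186 + w))² = (218 + (186 + 96))² = (218 + 282)² = 500² = 250000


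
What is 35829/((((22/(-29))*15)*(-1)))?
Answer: 346347/110 ≈ 3148.6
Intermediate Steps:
35829/((((22/(-29))*15)*(-1))) = 35829/((((22*(-1/29))*15)*(-1))) = 35829/((-22/29*15*(-1))) = 35829/((-330/29*(-1))) = 35829/(330/29) = 35829*(29/330) = 346347/110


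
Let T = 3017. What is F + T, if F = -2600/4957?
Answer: 14952669/4957 ≈ 3016.5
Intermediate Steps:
F = -2600/4957 (F = -2600*1/4957 = -2600/4957 ≈ -0.52451)
F + T = -2600/4957 + 3017 = 14952669/4957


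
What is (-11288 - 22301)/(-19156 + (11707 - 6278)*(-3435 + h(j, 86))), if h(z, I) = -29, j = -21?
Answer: 33589/18825212 ≈ 0.0017843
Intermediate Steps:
(-11288 - 22301)/(-19156 + (11707 - 6278)*(-3435 + h(j, 86))) = (-11288 - 22301)/(-19156 + (11707 - 6278)*(-3435 - 29)) = -33589/(-19156 + 5429*(-3464)) = -33589/(-19156 - 18806056) = -33589/(-18825212) = -33589*(-1/18825212) = 33589/18825212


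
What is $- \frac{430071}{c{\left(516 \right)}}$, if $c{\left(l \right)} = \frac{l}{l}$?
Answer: $-430071$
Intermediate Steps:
$c{\left(l \right)} = 1$
$- \frac{430071}{c{\left(516 \right)}} = - \frac{430071}{1} = \left(-430071\right) 1 = -430071$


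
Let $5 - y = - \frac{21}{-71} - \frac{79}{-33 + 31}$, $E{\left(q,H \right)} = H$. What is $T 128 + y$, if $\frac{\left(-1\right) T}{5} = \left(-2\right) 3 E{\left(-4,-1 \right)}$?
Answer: $- \frac{550221}{142} \approx -3874.8$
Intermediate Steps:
$y = - \frac{4941}{142}$ ($y = 5 - \left(- \frac{21}{-71} - \frac{79}{-33 + 31}\right) = 5 - \left(\left(-21\right) \left(- \frac{1}{71}\right) - \frac{79}{-2}\right) = 5 - \left(\frac{21}{71} - - \frac{79}{2}\right) = 5 - \left(\frac{21}{71} + \frac{79}{2}\right) = 5 - \frac{5651}{142} = - \frac{4941}{142} \approx -34.796$)
$T = -30$ ($T = - 5 \left(-2\right) 3 \left(-1\right) = - 5 \left(\left(-6\right) \left(-1\right)\right) = \left(-5\right) 6 = -30$)
$T 128 + y = \left(-30\right) 128 - \frac{4941}{142} = -3840 - \frac{4941}{142} = - \frac{550221}{142}$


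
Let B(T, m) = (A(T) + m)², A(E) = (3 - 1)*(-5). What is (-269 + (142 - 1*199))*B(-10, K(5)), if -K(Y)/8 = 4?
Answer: -575064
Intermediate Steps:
A(E) = -10 (A(E) = 2*(-5) = -10)
K(Y) = -32 (K(Y) = -8*4 = -32)
B(T, m) = (-10 + m)²
(-269 + (142 - 1*199))*B(-10, K(5)) = (-269 + (142 - 1*199))*(-10 - 32)² = (-269 + (142 - 199))*(-42)² = (-269 - 57)*1764 = -326*1764 = -575064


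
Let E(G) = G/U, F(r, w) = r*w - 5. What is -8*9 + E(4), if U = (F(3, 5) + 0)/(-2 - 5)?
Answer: -374/5 ≈ -74.800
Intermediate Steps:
F(r, w) = -5 + r*w
U = -10/7 (U = ((-5 + 3*5) + 0)/(-2 - 5) = ((-5 + 15) + 0)/(-7) = (10 + 0)*(-⅐) = 10*(-⅐) = -10/7 ≈ -1.4286)
E(G) = -7*G/10 (E(G) = G/(-10/7) = G*(-7/10) = -7*G/10)
-8*9 + E(4) = -8*9 - 7/10*4 = -72 - 14/5 = -374/5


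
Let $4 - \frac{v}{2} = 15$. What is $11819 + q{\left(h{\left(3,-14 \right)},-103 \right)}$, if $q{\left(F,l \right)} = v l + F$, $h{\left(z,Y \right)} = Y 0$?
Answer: $14085$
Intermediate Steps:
$v = -22$ ($v = 8 - 30 = -22$)
$h{\left(z,Y \right)} = 0$
$q{\left(F,l \right)} = F - 22 l$ ($q{\left(F,l \right)} = - 22 l + F = F - 22 l$)
$11819 + q{\left(h{\left(3,-14 \right)},-103 \right)} = 11819 + \left(0 - -2266\right) = 11819 + \left(0 + 2266\right) = 11819 + 2266 = 14085$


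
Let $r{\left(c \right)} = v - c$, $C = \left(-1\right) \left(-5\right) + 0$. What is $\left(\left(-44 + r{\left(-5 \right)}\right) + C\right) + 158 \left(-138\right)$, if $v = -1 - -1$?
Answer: $-21838$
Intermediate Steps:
$C = 5$ ($C = 5 + 0 = 5$)
$v = 0$ ($v = -1 + 1 = 0$)
$r{\left(c \right)} = - c$ ($r{\left(c \right)} = 0 - c = - c$)
$\left(\left(-44 + r{\left(-5 \right)}\right) + C\right) + 158 \left(-138\right) = \left(\left(-44 - -5\right) + 5\right) + 158 \left(-138\right) = \left(\left(-44 + 5\right) + 5\right) - 21804 = \left(-39 + 5\right) - 21804 = -34 - 21804 = -21838$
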